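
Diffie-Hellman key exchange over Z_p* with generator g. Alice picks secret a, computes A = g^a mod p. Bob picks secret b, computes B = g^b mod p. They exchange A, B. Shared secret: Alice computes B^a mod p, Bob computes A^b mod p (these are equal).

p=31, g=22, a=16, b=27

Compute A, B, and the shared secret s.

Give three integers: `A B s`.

A = 22^16 mod 31  (bits of 16 = 10000)
  bit 0 = 1: r = r^2 * 22 mod 31 = 1^2 * 22 = 1*22 = 22
  bit 1 = 0: r = r^2 mod 31 = 22^2 = 19
  bit 2 = 0: r = r^2 mod 31 = 19^2 = 20
  bit 3 = 0: r = r^2 mod 31 = 20^2 = 28
  bit 4 = 0: r = r^2 mod 31 = 28^2 = 9
  -> A = 9
B = 22^27 mod 31  (bits of 27 = 11011)
  bit 0 = 1: r = r^2 * 22 mod 31 = 1^2 * 22 = 1*22 = 22
  bit 1 = 1: r = r^2 * 22 mod 31 = 22^2 * 22 = 19*22 = 15
  bit 2 = 0: r = r^2 mod 31 = 15^2 = 8
  bit 3 = 1: r = r^2 * 22 mod 31 = 8^2 * 22 = 2*22 = 13
  bit 4 = 1: r = r^2 * 22 mod 31 = 13^2 * 22 = 14*22 = 29
  -> B = 29
s = B^a = 29^16 mod 31  (bits of 16 = 10000)
  bit 0 = 1: r = r^2 * 29 mod 31 = 1^2 * 29 = 1*29 = 29
  bit 1 = 0: r = r^2 mod 31 = 29^2 = 4
  bit 2 = 0: r = r^2 mod 31 = 4^2 = 16
  bit 3 = 0: r = r^2 mod 31 = 16^2 = 8
  bit 4 = 0: r = r^2 mod 31 = 8^2 = 2
  -> s = B^a = 2

Answer: 9 29 2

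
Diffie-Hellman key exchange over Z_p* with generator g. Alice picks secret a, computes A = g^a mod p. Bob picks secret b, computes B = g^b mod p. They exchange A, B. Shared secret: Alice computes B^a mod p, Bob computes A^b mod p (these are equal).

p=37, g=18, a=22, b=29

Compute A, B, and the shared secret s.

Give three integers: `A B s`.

A = 18^22 mod 37  (bits of 22 = 10110)
  bit 0 = 1: r = r^2 * 18 mod 37 = 1^2 * 18 = 1*18 = 18
  bit 1 = 0: r = r^2 mod 37 = 18^2 = 28
  bit 2 = 1: r = r^2 * 18 mod 37 = 28^2 * 18 = 7*18 = 15
  bit 3 = 1: r = r^2 * 18 mod 37 = 15^2 * 18 = 3*18 = 17
  bit 4 = 0: r = r^2 mod 37 = 17^2 = 30
  -> A = 30
B = 18^29 mod 37  (bits of 29 = 11101)
  bit 0 = 1: r = r^2 * 18 mod 37 = 1^2 * 18 = 1*18 = 18
  bit 1 = 1: r = r^2 * 18 mod 37 = 18^2 * 18 = 28*18 = 23
  bit 2 = 1: r = r^2 * 18 mod 37 = 23^2 * 18 = 11*18 = 13
  bit 3 = 0: r = r^2 mod 37 = 13^2 = 21
  bit 4 = 1: r = r^2 * 18 mod 37 = 21^2 * 18 = 34*18 = 20
  -> B = 20
s = B^a = 20^22 mod 37  (bits of 22 = 10110)
  bit 0 = 1: r = r^2 * 20 mod 37 = 1^2 * 20 = 1*20 = 20
  bit 1 = 0: r = r^2 mod 37 = 20^2 = 30
  bit 2 = 1: r = r^2 * 20 mod 37 = 30^2 * 20 = 12*20 = 18
  bit 3 = 1: r = r^2 * 20 mod 37 = 18^2 * 20 = 28*20 = 5
  bit 4 = 0: r = r^2 mod 37 = 5^2 = 25
  -> s = B^a = 25

Answer: 30 20 25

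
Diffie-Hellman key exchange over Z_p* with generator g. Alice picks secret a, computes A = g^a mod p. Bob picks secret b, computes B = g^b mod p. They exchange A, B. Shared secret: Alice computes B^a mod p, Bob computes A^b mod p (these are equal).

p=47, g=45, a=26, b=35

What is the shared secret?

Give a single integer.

A = 45^26 mod 47  (bits of 26 = 11010)
  bit 0 = 1: r = r^2 * 45 mod 47 = 1^2 * 45 = 1*45 = 45
  bit 1 = 1: r = r^2 * 45 mod 47 = 45^2 * 45 = 4*45 = 39
  bit 2 = 0: r = r^2 mod 47 = 39^2 = 17
  bit 3 = 1: r = r^2 * 45 mod 47 = 17^2 * 45 = 7*45 = 33
  bit 4 = 0: r = r^2 mod 47 = 33^2 = 8
  -> A = 8
B = 45^35 mod 47  (bits of 35 = 100011)
  bit 0 = 1: r = r^2 * 45 mod 47 = 1^2 * 45 = 1*45 = 45
  bit 1 = 0: r = r^2 mod 47 = 45^2 = 4
  bit 2 = 0: r = r^2 mod 47 = 4^2 = 16
  bit 3 = 0: r = r^2 mod 47 = 16^2 = 21
  bit 4 = 1: r = r^2 * 45 mod 47 = 21^2 * 45 = 18*45 = 11
  bit 5 = 1: r = r^2 * 45 mod 47 = 11^2 * 45 = 27*45 = 40
  -> B = 40
s = B^a = 40^26 mod 47  (bits of 26 = 11010)
  bit 0 = 1: r = r^2 * 40 mod 47 = 1^2 * 40 = 1*40 = 40
  bit 1 = 1: r = r^2 * 40 mod 47 = 40^2 * 40 = 2*40 = 33
  bit 2 = 0: r = r^2 mod 47 = 33^2 = 8
  bit 3 = 1: r = r^2 * 40 mod 47 = 8^2 * 40 = 17*40 = 22
  bit 4 = 0: r = r^2 mod 47 = 22^2 = 14
  -> s = B^a = 14

Answer: 14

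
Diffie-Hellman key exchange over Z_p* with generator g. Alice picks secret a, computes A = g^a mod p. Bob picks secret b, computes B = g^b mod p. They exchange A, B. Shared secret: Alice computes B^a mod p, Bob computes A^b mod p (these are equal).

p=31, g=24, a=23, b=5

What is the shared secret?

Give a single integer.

Answer: 6

Derivation:
A = 24^23 mod 31  (bits of 23 = 10111)
  bit 0 = 1: r = r^2 * 24 mod 31 = 1^2 * 24 = 1*24 = 24
  bit 1 = 0: r = r^2 mod 31 = 24^2 = 18
  bit 2 = 1: r = r^2 * 24 mod 31 = 18^2 * 24 = 14*24 = 26
  bit 3 = 1: r = r^2 * 24 mod 31 = 26^2 * 24 = 25*24 = 11
  bit 4 = 1: r = r^2 * 24 mod 31 = 11^2 * 24 = 28*24 = 21
  -> A = 21
B = 24^5 mod 31  (bits of 5 = 101)
  bit 0 = 1: r = r^2 * 24 mod 31 = 1^2 * 24 = 1*24 = 24
  bit 1 = 0: r = r^2 mod 31 = 24^2 = 18
  bit 2 = 1: r = r^2 * 24 mod 31 = 18^2 * 24 = 14*24 = 26
  -> B = 26
s = B^a = 26^23 mod 31  (bits of 23 = 10111)
  bit 0 = 1: r = r^2 * 26 mod 31 = 1^2 * 26 = 1*26 = 26
  bit 1 = 0: r = r^2 mod 31 = 26^2 = 25
  bit 2 = 1: r = r^2 * 26 mod 31 = 25^2 * 26 = 5*26 = 6
  bit 3 = 1: r = r^2 * 26 mod 31 = 6^2 * 26 = 5*26 = 6
  bit 4 = 1: r = r^2 * 26 mod 31 = 6^2 * 26 = 5*26 = 6
  -> s = B^a = 6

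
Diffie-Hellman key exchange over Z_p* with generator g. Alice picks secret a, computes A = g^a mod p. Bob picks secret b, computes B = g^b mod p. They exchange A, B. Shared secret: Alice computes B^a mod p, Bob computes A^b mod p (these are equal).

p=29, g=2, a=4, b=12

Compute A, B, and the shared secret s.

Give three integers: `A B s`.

Answer: 16 7 23

Derivation:
A = 2^4 mod 29  (bits of 4 = 100)
  bit 0 = 1: r = r^2 * 2 mod 29 = 1^2 * 2 = 1*2 = 2
  bit 1 = 0: r = r^2 mod 29 = 2^2 = 4
  bit 2 = 0: r = r^2 mod 29 = 4^2 = 16
  -> A = 16
B = 2^12 mod 29  (bits of 12 = 1100)
  bit 0 = 1: r = r^2 * 2 mod 29 = 1^2 * 2 = 1*2 = 2
  bit 1 = 1: r = r^2 * 2 mod 29 = 2^2 * 2 = 4*2 = 8
  bit 2 = 0: r = r^2 mod 29 = 8^2 = 6
  bit 3 = 0: r = r^2 mod 29 = 6^2 = 7
  -> B = 7
s = B^a = 7^4 mod 29  (bits of 4 = 100)
  bit 0 = 1: r = r^2 * 7 mod 29 = 1^2 * 7 = 1*7 = 7
  bit 1 = 0: r = r^2 mod 29 = 7^2 = 20
  bit 2 = 0: r = r^2 mod 29 = 20^2 = 23
  -> s = B^a = 23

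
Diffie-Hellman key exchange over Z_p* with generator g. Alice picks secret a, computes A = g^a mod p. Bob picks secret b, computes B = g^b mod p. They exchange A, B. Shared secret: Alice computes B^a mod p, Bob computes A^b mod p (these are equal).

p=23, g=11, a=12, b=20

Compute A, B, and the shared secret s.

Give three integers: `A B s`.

A = 11^12 mod 23  (bits of 12 = 1100)
  bit 0 = 1: r = r^2 * 11 mod 23 = 1^2 * 11 = 1*11 = 11
  bit 1 = 1: r = r^2 * 11 mod 23 = 11^2 * 11 = 6*11 = 20
  bit 2 = 0: r = r^2 mod 23 = 20^2 = 9
  bit 3 = 0: r = r^2 mod 23 = 9^2 = 12
  -> A = 12
B = 11^20 mod 23  (bits of 20 = 10100)
  bit 0 = 1: r = r^2 * 11 mod 23 = 1^2 * 11 = 1*11 = 11
  bit 1 = 0: r = r^2 mod 23 = 11^2 = 6
  bit 2 = 1: r = r^2 * 11 mod 23 = 6^2 * 11 = 13*11 = 5
  bit 3 = 0: r = r^2 mod 23 = 5^2 = 2
  bit 4 = 0: r = r^2 mod 23 = 2^2 = 4
  -> B = 4
s = B^a = 4^12 mod 23  (bits of 12 = 1100)
  bit 0 = 1: r = r^2 * 4 mod 23 = 1^2 * 4 = 1*4 = 4
  bit 1 = 1: r = r^2 * 4 mod 23 = 4^2 * 4 = 16*4 = 18
  bit 2 = 0: r = r^2 mod 23 = 18^2 = 2
  bit 3 = 0: r = r^2 mod 23 = 2^2 = 4
  -> s = B^a = 4

Answer: 12 4 4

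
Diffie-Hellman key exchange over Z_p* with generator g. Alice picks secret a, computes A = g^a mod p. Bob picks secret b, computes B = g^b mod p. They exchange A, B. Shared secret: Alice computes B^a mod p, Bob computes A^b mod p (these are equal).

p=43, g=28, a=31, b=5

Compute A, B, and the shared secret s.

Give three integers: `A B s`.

Answer: 18 5 19

Derivation:
A = 28^31 mod 43  (bits of 31 = 11111)
  bit 0 = 1: r = r^2 * 28 mod 43 = 1^2 * 28 = 1*28 = 28
  bit 1 = 1: r = r^2 * 28 mod 43 = 28^2 * 28 = 10*28 = 22
  bit 2 = 1: r = r^2 * 28 mod 43 = 22^2 * 28 = 11*28 = 7
  bit 3 = 1: r = r^2 * 28 mod 43 = 7^2 * 28 = 6*28 = 39
  bit 4 = 1: r = r^2 * 28 mod 43 = 39^2 * 28 = 16*28 = 18
  -> A = 18
B = 28^5 mod 43  (bits of 5 = 101)
  bit 0 = 1: r = r^2 * 28 mod 43 = 1^2 * 28 = 1*28 = 28
  bit 1 = 0: r = r^2 mod 43 = 28^2 = 10
  bit 2 = 1: r = r^2 * 28 mod 43 = 10^2 * 28 = 14*28 = 5
  -> B = 5
s = B^a = 5^31 mod 43  (bits of 31 = 11111)
  bit 0 = 1: r = r^2 * 5 mod 43 = 1^2 * 5 = 1*5 = 5
  bit 1 = 1: r = r^2 * 5 mod 43 = 5^2 * 5 = 25*5 = 39
  bit 2 = 1: r = r^2 * 5 mod 43 = 39^2 * 5 = 16*5 = 37
  bit 3 = 1: r = r^2 * 5 mod 43 = 37^2 * 5 = 36*5 = 8
  bit 4 = 1: r = r^2 * 5 mod 43 = 8^2 * 5 = 21*5 = 19
  -> s = B^a = 19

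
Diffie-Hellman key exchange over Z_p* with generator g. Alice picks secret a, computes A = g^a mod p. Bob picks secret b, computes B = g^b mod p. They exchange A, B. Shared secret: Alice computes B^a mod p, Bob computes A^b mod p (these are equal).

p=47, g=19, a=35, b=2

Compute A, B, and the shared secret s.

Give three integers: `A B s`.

A = 19^35 mod 47  (bits of 35 = 100011)
  bit 0 = 1: r = r^2 * 19 mod 47 = 1^2 * 19 = 1*19 = 19
  bit 1 = 0: r = r^2 mod 47 = 19^2 = 32
  bit 2 = 0: r = r^2 mod 47 = 32^2 = 37
  bit 3 = 0: r = r^2 mod 47 = 37^2 = 6
  bit 4 = 1: r = r^2 * 19 mod 47 = 6^2 * 19 = 36*19 = 26
  bit 5 = 1: r = r^2 * 19 mod 47 = 26^2 * 19 = 18*19 = 13
  -> A = 13
B = 19^2 mod 47  (bits of 2 = 10)
  bit 0 = 1: r = r^2 * 19 mod 47 = 1^2 * 19 = 1*19 = 19
  bit 1 = 0: r = r^2 mod 47 = 19^2 = 32
  -> B = 32
s = B^a = 32^35 mod 47  (bits of 35 = 100011)
  bit 0 = 1: r = r^2 * 32 mod 47 = 1^2 * 32 = 1*32 = 32
  bit 1 = 0: r = r^2 mod 47 = 32^2 = 37
  bit 2 = 0: r = r^2 mod 47 = 37^2 = 6
  bit 3 = 0: r = r^2 mod 47 = 6^2 = 36
  bit 4 = 1: r = r^2 * 32 mod 47 = 36^2 * 32 = 27*32 = 18
  bit 5 = 1: r = r^2 * 32 mod 47 = 18^2 * 32 = 42*32 = 28
  -> s = B^a = 28

Answer: 13 32 28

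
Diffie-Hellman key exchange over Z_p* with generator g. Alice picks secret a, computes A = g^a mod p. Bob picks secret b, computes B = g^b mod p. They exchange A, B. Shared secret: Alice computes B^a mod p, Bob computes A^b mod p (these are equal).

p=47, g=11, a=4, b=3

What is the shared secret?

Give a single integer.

A = 11^4 mod 47  (bits of 4 = 100)
  bit 0 = 1: r = r^2 * 11 mod 47 = 1^2 * 11 = 1*11 = 11
  bit 1 = 0: r = r^2 mod 47 = 11^2 = 27
  bit 2 = 0: r = r^2 mod 47 = 27^2 = 24
  -> A = 24
B = 11^3 mod 47  (bits of 3 = 11)
  bit 0 = 1: r = r^2 * 11 mod 47 = 1^2 * 11 = 1*11 = 11
  bit 1 = 1: r = r^2 * 11 mod 47 = 11^2 * 11 = 27*11 = 15
  -> B = 15
s = B^a = 15^4 mod 47  (bits of 4 = 100)
  bit 0 = 1: r = r^2 * 15 mod 47 = 1^2 * 15 = 1*15 = 15
  bit 1 = 0: r = r^2 mod 47 = 15^2 = 37
  bit 2 = 0: r = r^2 mod 47 = 37^2 = 6
  -> s = B^a = 6

Answer: 6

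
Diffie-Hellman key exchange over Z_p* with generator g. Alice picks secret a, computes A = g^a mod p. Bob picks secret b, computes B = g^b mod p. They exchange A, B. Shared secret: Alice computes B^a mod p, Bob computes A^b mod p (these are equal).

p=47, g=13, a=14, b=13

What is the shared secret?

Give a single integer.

A = 13^14 mod 47  (bits of 14 = 1110)
  bit 0 = 1: r = r^2 * 13 mod 47 = 1^2 * 13 = 1*13 = 13
  bit 1 = 1: r = r^2 * 13 mod 47 = 13^2 * 13 = 28*13 = 35
  bit 2 = 1: r = r^2 * 13 mod 47 = 35^2 * 13 = 3*13 = 39
  bit 3 = 0: r = r^2 mod 47 = 39^2 = 17
  -> A = 17
B = 13^13 mod 47  (bits of 13 = 1101)
  bit 0 = 1: r = r^2 * 13 mod 47 = 1^2 * 13 = 1*13 = 13
  bit 1 = 1: r = r^2 * 13 mod 47 = 13^2 * 13 = 28*13 = 35
  bit 2 = 0: r = r^2 mod 47 = 35^2 = 3
  bit 3 = 1: r = r^2 * 13 mod 47 = 3^2 * 13 = 9*13 = 23
  -> B = 23
s = B^a = 23^14 mod 47  (bits of 14 = 1110)
  bit 0 = 1: r = r^2 * 23 mod 47 = 1^2 * 23 = 1*23 = 23
  bit 1 = 1: r = r^2 * 23 mod 47 = 23^2 * 23 = 12*23 = 41
  bit 2 = 1: r = r^2 * 23 mod 47 = 41^2 * 23 = 36*23 = 29
  bit 3 = 0: r = r^2 mod 47 = 29^2 = 42
  -> s = B^a = 42

Answer: 42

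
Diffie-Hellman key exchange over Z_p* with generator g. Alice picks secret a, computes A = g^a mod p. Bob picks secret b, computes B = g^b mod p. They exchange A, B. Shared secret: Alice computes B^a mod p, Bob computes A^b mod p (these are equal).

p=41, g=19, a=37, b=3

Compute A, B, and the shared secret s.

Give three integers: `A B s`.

A = 19^37 mod 41  (bits of 37 = 100101)
  bit 0 = 1: r = r^2 * 19 mod 41 = 1^2 * 19 = 1*19 = 19
  bit 1 = 0: r = r^2 mod 41 = 19^2 = 33
  bit 2 = 0: r = r^2 mod 41 = 33^2 = 23
  bit 3 = 1: r = r^2 * 19 mod 41 = 23^2 * 19 = 37*19 = 6
  bit 4 = 0: r = r^2 mod 41 = 6^2 = 36
  bit 5 = 1: r = r^2 * 19 mod 41 = 36^2 * 19 = 25*19 = 24
  -> A = 24
B = 19^3 mod 41  (bits of 3 = 11)
  bit 0 = 1: r = r^2 * 19 mod 41 = 1^2 * 19 = 1*19 = 19
  bit 1 = 1: r = r^2 * 19 mod 41 = 19^2 * 19 = 33*19 = 12
  -> B = 12
s = B^a = 12^37 mod 41  (bits of 37 = 100101)
  bit 0 = 1: r = r^2 * 12 mod 41 = 1^2 * 12 = 1*12 = 12
  bit 1 = 0: r = r^2 mod 41 = 12^2 = 21
  bit 2 = 0: r = r^2 mod 41 = 21^2 = 31
  bit 3 = 1: r = r^2 * 12 mod 41 = 31^2 * 12 = 18*12 = 11
  bit 4 = 0: r = r^2 mod 41 = 11^2 = 39
  bit 5 = 1: r = r^2 * 12 mod 41 = 39^2 * 12 = 4*12 = 7
  -> s = B^a = 7

Answer: 24 12 7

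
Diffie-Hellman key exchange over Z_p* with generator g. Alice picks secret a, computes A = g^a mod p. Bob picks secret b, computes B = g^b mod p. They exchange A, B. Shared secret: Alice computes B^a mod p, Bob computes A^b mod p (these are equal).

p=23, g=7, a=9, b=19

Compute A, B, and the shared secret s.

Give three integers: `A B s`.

A = 7^9 mod 23  (bits of 9 = 1001)
  bit 0 = 1: r = r^2 * 7 mod 23 = 1^2 * 7 = 1*7 = 7
  bit 1 = 0: r = r^2 mod 23 = 7^2 = 3
  bit 2 = 0: r = r^2 mod 23 = 3^2 = 9
  bit 3 = 1: r = r^2 * 7 mod 23 = 9^2 * 7 = 12*7 = 15
  -> A = 15
B = 7^19 mod 23  (bits of 19 = 10011)
  bit 0 = 1: r = r^2 * 7 mod 23 = 1^2 * 7 = 1*7 = 7
  bit 1 = 0: r = r^2 mod 23 = 7^2 = 3
  bit 2 = 0: r = r^2 mod 23 = 3^2 = 9
  bit 3 = 1: r = r^2 * 7 mod 23 = 9^2 * 7 = 12*7 = 15
  bit 4 = 1: r = r^2 * 7 mod 23 = 15^2 * 7 = 18*7 = 11
  -> B = 11
s = B^a = 11^9 mod 23  (bits of 9 = 1001)
  bit 0 = 1: r = r^2 * 11 mod 23 = 1^2 * 11 = 1*11 = 11
  bit 1 = 0: r = r^2 mod 23 = 11^2 = 6
  bit 2 = 0: r = r^2 mod 23 = 6^2 = 13
  bit 3 = 1: r = r^2 * 11 mod 23 = 13^2 * 11 = 8*11 = 19
  -> s = B^a = 19

Answer: 15 11 19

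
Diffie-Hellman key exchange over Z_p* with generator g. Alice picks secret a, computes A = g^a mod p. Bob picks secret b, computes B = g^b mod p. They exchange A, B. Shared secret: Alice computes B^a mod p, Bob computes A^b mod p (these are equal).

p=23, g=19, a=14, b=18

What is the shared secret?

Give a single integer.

Answer: 6

Derivation:
A = 19^14 mod 23  (bits of 14 = 1110)
  bit 0 = 1: r = r^2 * 19 mod 23 = 1^2 * 19 = 1*19 = 19
  bit 1 = 1: r = r^2 * 19 mod 23 = 19^2 * 19 = 16*19 = 5
  bit 2 = 1: r = r^2 * 19 mod 23 = 5^2 * 19 = 2*19 = 15
  bit 3 = 0: r = r^2 mod 23 = 15^2 = 18
  -> A = 18
B = 19^18 mod 23  (bits of 18 = 10010)
  bit 0 = 1: r = r^2 * 19 mod 23 = 1^2 * 19 = 1*19 = 19
  bit 1 = 0: r = r^2 mod 23 = 19^2 = 16
  bit 2 = 0: r = r^2 mod 23 = 16^2 = 3
  bit 3 = 1: r = r^2 * 19 mod 23 = 3^2 * 19 = 9*19 = 10
  bit 4 = 0: r = r^2 mod 23 = 10^2 = 8
  -> B = 8
s = B^a = 8^14 mod 23  (bits of 14 = 1110)
  bit 0 = 1: r = r^2 * 8 mod 23 = 1^2 * 8 = 1*8 = 8
  bit 1 = 1: r = r^2 * 8 mod 23 = 8^2 * 8 = 18*8 = 6
  bit 2 = 1: r = r^2 * 8 mod 23 = 6^2 * 8 = 13*8 = 12
  bit 3 = 0: r = r^2 mod 23 = 12^2 = 6
  -> s = B^a = 6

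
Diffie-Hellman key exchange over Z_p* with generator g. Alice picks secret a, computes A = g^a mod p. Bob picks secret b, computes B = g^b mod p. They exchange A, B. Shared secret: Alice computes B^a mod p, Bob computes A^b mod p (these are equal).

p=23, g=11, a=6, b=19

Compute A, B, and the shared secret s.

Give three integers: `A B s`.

A = 11^6 mod 23  (bits of 6 = 110)
  bit 0 = 1: r = r^2 * 11 mod 23 = 1^2 * 11 = 1*11 = 11
  bit 1 = 1: r = r^2 * 11 mod 23 = 11^2 * 11 = 6*11 = 20
  bit 2 = 0: r = r^2 mod 23 = 20^2 = 9
  -> A = 9
B = 11^19 mod 23  (bits of 19 = 10011)
  bit 0 = 1: r = r^2 * 11 mod 23 = 1^2 * 11 = 1*11 = 11
  bit 1 = 0: r = r^2 mod 23 = 11^2 = 6
  bit 2 = 0: r = r^2 mod 23 = 6^2 = 13
  bit 3 = 1: r = r^2 * 11 mod 23 = 13^2 * 11 = 8*11 = 19
  bit 4 = 1: r = r^2 * 11 mod 23 = 19^2 * 11 = 16*11 = 15
  -> B = 15
s = B^a = 15^6 mod 23  (bits of 6 = 110)
  bit 0 = 1: r = r^2 * 15 mod 23 = 1^2 * 15 = 1*15 = 15
  bit 1 = 1: r = r^2 * 15 mod 23 = 15^2 * 15 = 18*15 = 17
  bit 2 = 0: r = r^2 mod 23 = 17^2 = 13
  -> s = B^a = 13

Answer: 9 15 13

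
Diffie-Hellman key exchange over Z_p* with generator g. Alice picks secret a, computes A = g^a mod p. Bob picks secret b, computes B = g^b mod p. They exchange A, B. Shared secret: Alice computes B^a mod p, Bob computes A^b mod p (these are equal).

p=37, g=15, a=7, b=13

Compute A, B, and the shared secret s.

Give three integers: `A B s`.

Answer: 35 20 22

Derivation:
A = 15^7 mod 37  (bits of 7 = 111)
  bit 0 = 1: r = r^2 * 15 mod 37 = 1^2 * 15 = 1*15 = 15
  bit 1 = 1: r = r^2 * 15 mod 37 = 15^2 * 15 = 3*15 = 8
  bit 2 = 1: r = r^2 * 15 mod 37 = 8^2 * 15 = 27*15 = 35
  -> A = 35
B = 15^13 mod 37  (bits of 13 = 1101)
  bit 0 = 1: r = r^2 * 15 mod 37 = 1^2 * 15 = 1*15 = 15
  bit 1 = 1: r = r^2 * 15 mod 37 = 15^2 * 15 = 3*15 = 8
  bit 2 = 0: r = r^2 mod 37 = 8^2 = 27
  bit 3 = 1: r = r^2 * 15 mod 37 = 27^2 * 15 = 26*15 = 20
  -> B = 20
s = B^a = 20^7 mod 37  (bits of 7 = 111)
  bit 0 = 1: r = r^2 * 20 mod 37 = 1^2 * 20 = 1*20 = 20
  bit 1 = 1: r = r^2 * 20 mod 37 = 20^2 * 20 = 30*20 = 8
  bit 2 = 1: r = r^2 * 20 mod 37 = 8^2 * 20 = 27*20 = 22
  -> s = B^a = 22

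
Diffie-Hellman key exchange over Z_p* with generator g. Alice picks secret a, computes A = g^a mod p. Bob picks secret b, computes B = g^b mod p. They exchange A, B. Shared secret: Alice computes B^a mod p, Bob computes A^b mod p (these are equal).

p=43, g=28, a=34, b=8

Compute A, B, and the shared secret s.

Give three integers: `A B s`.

Answer: 9 24 23

Derivation:
A = 28^34 mod 43  (bits of 34 = 100010)
  bit 0 = 1: r = r^2 * 28 mod 43 = 1^2 * 28 = 1*28 = 28
  bit 1 = 0: r = r^2 mod 43 = 28^2 = 10
  bit 2 = 0: r = r^2 mod 43 = 10^2 = 14
  bit 3 = 0: r = r^2 mod 43 = 14^2 = 24
  bit 4 = 1: r = r^2 * 28 mod 43 = 24^2 * 28 = 17*28 = 3
  bit 5 = 0: r = r^2 mod 43 = 3^2 = 9
  -> A = 9
B = 28^8 mod 43  (bits of 8 = 1000)
  bit 0 = 1: r = r^2 * 28 mod 43 = 1^2 * 28 = 1*28 = 28
  bit 1 = 0: r = r^2 mod 43 = 28^2 = 10
  bit 2 = 0: r = r^2 mod 43 = 10^2 = 14
  bit 3 = 0: r = r^2 mod 43 = 14^2 = 24
  -> B = 24
s = B^a = 24^34 mod 43  (bits of 34 = 100010)
  bit 0 = 1: r = r^2 * 24 mod 43 = 1^2 * 24 = 1*24 = 24
  bit 1 = 0: r = r^2 mod 43 = 24^2 = 17
  bit 2 = 0: r = r^2 mod 43 = 17^2 = 31
  bit 3 = 0: r = r^2 mod 43 = 31^2 = 15
  bit 4 = 1: r = r^2 * 24 mod 43 = 15^2 * 24 = 10*24 = 25
  bit 5 = 0: r = r^2 mod 43 = 25^2 = 23
  -> s = B^a = 23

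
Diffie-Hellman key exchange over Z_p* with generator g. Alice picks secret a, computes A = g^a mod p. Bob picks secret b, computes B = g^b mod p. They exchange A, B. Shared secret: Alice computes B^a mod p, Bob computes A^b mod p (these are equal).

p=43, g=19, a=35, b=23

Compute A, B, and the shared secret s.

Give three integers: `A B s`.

Answer: 7 26 37

Derivation:
A = 19^35 mod 43  (bits of 35 = 100011)
  bit 0 = 1: r = r^2 * 19 mod 43 = 1^2 * 19 = 1*19 = 19
  bit 1 = 0: r = r^2 mod 43 = 19^2 = 17
  bit 2 = 0: r = r^2 mod 43 = 17^2 = 31
  bit 3 = 0: r = r^2 mod 43 = 31^2 = 15
  bit 4 = 1: r = r^2 * 19 mod 43 = 15^2 * 19 = 10*19 = 18
  bit 5 = 1: r = r^2 * 19 mod 43 = 18^2 * 19 = 23*19 = 7
  -> A = 7
B = 19^23 mod 43  (bits of 23 = 10111)
  bit 0 = 1: r = r^2 * 19 mod 43 = 1^2 * 19 = 1*19 = 19
  bit 1 = 0: r = r^2 mod 43 = 19^2 = 17
  bit 2 = 1: r = r^2 * 19 mod 43 = 17^2 * 19 = 31*19 = 30
  bit 3 = 1: r = r^2 * 19 mod 43 = 30^2 * 19 = 40*19 = 29
  bit 4 = 1: r = r^2 * 19 mod 43 = 29^2 * 19 = 24*19 = 26
  -> B = 26
s = B^a = 26^35 mod 43  (bits of 35 = 100011)
  bit 0 = 1: r = r^2 * 26 mod 43 = 1^2 * 26 = 1*26 = 26
  bit 1 = 0: r = r^2 mod 43 = 26^2 = 31
  bit 2 = 0: r = r^2 mod 43 = 31^2 = 15
  bit 3 = 0: r = r^2 mod 43 = 15^2 = 10
  bit 4 = 1: r = r^2 * 26 mod 43 = 10^2 * 26 = 14*26 = 20
  bit 5 = 1: r = r^2 * 26 mod 43 = 20^2 * 26 = 13*26 = 37
  -> s = B^a = 37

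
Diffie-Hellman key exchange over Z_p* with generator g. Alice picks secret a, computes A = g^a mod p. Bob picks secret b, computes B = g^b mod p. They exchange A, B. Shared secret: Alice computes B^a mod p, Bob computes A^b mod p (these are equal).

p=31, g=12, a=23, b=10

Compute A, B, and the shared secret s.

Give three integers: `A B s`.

Answer: 22 25 5

Derivation:
A = 12^23 mod 31  (bits of 23 = 10111)
  bit 0 = 1: r = r^2 * 12 mod 31 = 1^2 * 12 = 1*12 = 12
  bit 1 = 0: r = r^2 mod 31 = 12^2 = 20
  bit 2 = 1: r = r^2 * 12 mod 31 = 20^2 * 12 = 28*12 = 26
  bit 3 = 1: r = r^2 * 12 mod 31 = 26^2 * 12 = 25*12 = 21
  bit 4 = 1: r = r^2 * 12 mod 31 = 21^2 * 12 = 7*12 = 22
  -> A = 22
B = 12^10 mod 31  (bits of 10 = 1010)
  bit 0 = 1: r = r^2 * 12 mod 31 = 1^2 * 12 = 1*12 = 12
  bit 1 = 0: r = r^2 mod 31 = 12^2 = 20
  bit 2 = 1: r = r^2 * 12 mod 31 = 20^2 * 12 = 28*12 = 26
  bit 3 = 0: r = r^2 mod 31 = 26^2 = 25
  -> B = 25
s = B^a = 25^23 mod 31  (bits of 23 = 10111)
  bit 0 = 1: r = r^2 * 25 mod 31 = 1^2 * 25 = 1*25 = 25
  bit 1 = 0: r = r^2 mod 31 = 25^2 = 5
  bit 2 = 1: r = r^2 * 25 mod 31 = 5^2 * 25 = 25*25 = 5
  bit 3 = 1: r = r^2 * 25 mod 31 = 5^2 * 25 = 25*25 = 5
  bit 4 = 1: r = r^2 * 25 mod 31 = 5^2 * 25 = 25*25 = 5
  -> s = B^a = 5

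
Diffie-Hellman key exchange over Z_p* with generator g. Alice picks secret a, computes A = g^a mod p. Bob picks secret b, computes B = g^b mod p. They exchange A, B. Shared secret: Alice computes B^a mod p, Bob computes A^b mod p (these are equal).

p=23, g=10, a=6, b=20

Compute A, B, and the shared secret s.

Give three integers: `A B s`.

A = 10^6 mod 23  (bits of 6 = 110)
  bit 0 = 1: r = r^2 * 10 mod 23 = 1^2 * 10 = 1*10 = 10
  bit 1 = 1: r = r^2 * 10 mod 23 = 10^2 * 10 = 8*10 = 11
  bit 2 = 0: r = r^2 mod 23 = 11^2 = 6
  -> A = 6
B = 10^20 mod 23  (bits of 20 = 10100)
  bit 0 = 1: r = r^2 * 10 mod 23 = 1^2 * 10 = 1*10 = 10
  bit 1 = 0: r = r^2 mod 23 = 10^2 = 8
  bit 2 = 1: r = r^2 * 10 mod 23 = 8^2 * 10 = 18*10 = 19
  bit 3 = 0: r = r^2 mod 23 = 19^2 = 16
  bit 4 = 0: r = r^2 mod 23 = 16^2 = 3
  -> B = 3
s = B^a = 3^6 mod 23  (bits of 6 = 110)
  bit 0 = 1: r = r^2 * 3 mod 23 = 1^2 * 3 = 1*3 = 3
  bit 1 = 1: r = r^2 * 3 mod 23 = 3^2 * 3 = 9*3 = 4
  bit 2 = 0: r = r^2 mod 23 = 4^2 = 16
  -> s = B^a = 16

Answer: 6 3 16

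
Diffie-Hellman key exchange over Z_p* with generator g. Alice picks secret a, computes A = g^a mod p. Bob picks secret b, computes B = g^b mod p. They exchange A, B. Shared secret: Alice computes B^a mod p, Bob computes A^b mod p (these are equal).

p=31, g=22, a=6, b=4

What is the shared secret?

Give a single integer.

A = 22^6 mod 31  (bits of 6 = 110)
  bit 0 = 1: r = r^2 * 22 mod 31 = 1^2 * 22 = 1*22 = 22
  bit 1 = 1: r = r^2 * 22 mod 31 = 22^2 * 22 = 19*22 = 15
  bit 2 = 0: r = r^2 mod 31 = 15^2 = 8
  -> A = 8
B = 22^4 mod 31  (bits of 4 = 100)
  bit 0 = 1: r = r^2 * 22 mod 31 = 1^2 * 22 = 1*22 = 22
  bit 1 = 0: r = r^2 mod 31 = 22^2 = 19
  bit 2 = 0: r = r^2 mod 31 = 19^2 = 20
  -> B = 20
s = B^a = 20^6 mod 31  (bits of 6 = 110)
  bit 0 = 1: r = r^2 * 20 mod 31 = 1^2 * 20 = 1*20 = 20
  bit 1 = 1: r = r^2 * 20 mod 31 = 20^2 * 20 = 28*20 = 2
  bit 2 = 0: r = r^2 mod 31 = 2^2 = 4
  -> s = B^a = 4

Answer: 4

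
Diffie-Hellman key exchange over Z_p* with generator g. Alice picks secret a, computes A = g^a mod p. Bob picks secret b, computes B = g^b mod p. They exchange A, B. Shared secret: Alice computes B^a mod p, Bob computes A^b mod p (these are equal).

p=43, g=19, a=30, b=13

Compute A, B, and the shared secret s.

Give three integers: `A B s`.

A = 19^30 mod 43  (bits of 30 = 11110)
  bit 0 = 1: r = r^2 * 19 mod 43 = 1^2 * 19 = 1*19 = 19
  bit 1 = 1: r = r^2 * 19 mod 43 = 19^2 * 19 = 17*19 = 22
  bit 2 = 1: r = r^2 * 19 mod 43 = 22^2 * 19 = 11*19 = 37
  bit 3 = 1: r = r^2 * 19 mod 43 = 37^2 * 19 = 36*19 = 39
  bit 4 = 0: r = r^2 mod 43 = 39^2 = 16
  -> A = 16
B = 19^13 mod 43  (bits of 13 = 1101)
  bit 0 = 1: r = r^2 * 19 mod 43 = 1^2 * 19 = 1*19 = 19
  bit 1 = 1: r = r^2 * 19 mod 43 = 19^2 * 19 = 17*19 = 22
  bit 2 = 0: r = r^2 mod 43 = 22^2 = 11
  bit 3 = 1: r = r^2 * 19 mod 43 = 11^2 * 19 = 35*19 = 20
  -> B = 20
s = B^a = 20^30 mod 43  (bits of 30 = 11110)
  bit 0 = 1: r = r^2 * 20 mod 43 = 1^2 * 20 = 1*20 = 20
  bit 1 = 1: r = r^2 * 20 mod 43 = 20^2 * 20 = 13*20 = 2
  bit 2 = 1: r = r^2 * 20 mod 43 = 2^2 * 20 = 4*20 = 37
  bit 3 = 1: r = r^2 * 20 mod 43 = 37^2 * 20 = 36*20 = 32
  bit 4 = 0: r = r^2 mod 43 = 32^2 = 35
  -> s = B^a = 35

Answer: 16 20 35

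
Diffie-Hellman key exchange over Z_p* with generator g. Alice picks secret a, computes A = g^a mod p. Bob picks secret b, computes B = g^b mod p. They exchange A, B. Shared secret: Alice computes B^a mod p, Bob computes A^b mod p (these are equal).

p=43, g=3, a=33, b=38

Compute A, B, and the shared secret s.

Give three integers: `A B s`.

A = 3^33 mod 43  (bits of 33 = 100001)
  bit 0 = 1: r = r^2 * 3 mod 43 = 1^2 * 3 = 1*3 = 3
  bit 1 = 0: r = r^2 mod 43 = 3^2 = 9
  bit 2 = 0: r = r^2 mod 43 = 9^2 = 38
  bit 3 = 0: r = r^2 mod 43 = 38^2 = 25
  bit 4 = 0: r = r^2 mod 43 = 25^2 = 23
  bit 5 = 1: r = r^2 * 3 mod 43 = 23^2 * 3 = 13*3 = 39
  -> A = 39
B = 3^38 mod 43  (bits of 38 = 100110)
  bit 0 = 1: r = r^2 * 3 mod 43 = 1^2 * 3 = 1*3 = 3
  bit 1 = 0: r = r^2 mod 43 = 3^2 = 9
  bit 2 = 0: r = r^2 mod 43 = 9^2 = 38
  bit 3 = 1: r = r^2 * 3 mod 43 = 38^2 * 3 = 25*3 = 32
  bit 4 = 1: r = r^2 * 3 mod 43 = 32^2 * 3 = 35*3 = 19
  bit 5 = 0: r = r^2 mod 43 = 19^2 = 17
  -> B = 17
s = B^a = 17^33 mod 43  (bits of 33 = 100001)
  bit 0 = 1: r = r^2 * 17 mod 43 = 1^2 * 17 = 1*17 = 17
  bit 1 = 0: r = r^2 mod 43 = 17^2 = 31
  bit 2 = 0: r = r^2 mod 43 = 31^2 = 15
  bit 3 = 0: r = r^2 mod 43 = 15^2 = 10
  bit 4 = 0: r = r^2 mod 43 = 10^2 = 14
  bit 5 = 1: r = r^2 * 17 mod 43 = 14^2 * 17 = 24*17 = 21
  -> s = B^a = 21

Answer: 39 17 21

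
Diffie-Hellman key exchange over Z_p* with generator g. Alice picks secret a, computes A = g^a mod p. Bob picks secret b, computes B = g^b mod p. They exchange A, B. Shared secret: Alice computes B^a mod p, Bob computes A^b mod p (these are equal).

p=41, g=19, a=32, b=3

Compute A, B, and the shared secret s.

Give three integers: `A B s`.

Answer: 10 12 16

Derivation:
A = 19^32 mod 41  (bits of 32 = 100000)
  bit 0 = 1: r = r^2 * 19 mod 41 = 1^2 * 19 = 1*19 = 19
  bit 1 = 0: r = r^2 mod 41 = 19^2 = 33
  bit 2 = 0: r = r^2 mod 41 = 33^2 = 23
  bit 3 = 0: r = r^2 mod 41 = 23^2 = 37
  bit 4 = 0: r = r^2 mod 41 = 37^2 = 16
  bit 5 = 0: r = r^2 mod 41 = 16^2 = 10
  -> A = 10
B = 19^3 mod 41  (bits of 3 = 11)
  bit 0 = 1: r = r^2 * 19 mod 41 = 1^2 * 19 = 1*19 = 19
  bit 1 = 1: r = r^2 * 19 mod 41 = 19^2 * 19 = 33*19 = 12
  -> B = 12
s = B^a = 12^32 mod 41  (bits of 32 = 100000)
  bit 0 = 1: r = r^2 * 12 mod 41 = 1^2 * 12 = 1*12 = 12
  bit 1 = 0: r = r^2 mod 41 = 12^2 = 21
  bit 2 = 0: r = r^2 mod 41 = 21^2 = 31
  bit 3 = 0: r = r^2 mod 41 = 31^2 = 18
  bit 4 = 0: r = r^2 mod 41 = 18^2 = 37
  bit 5 = 0: r = r^2 mod 41 = 37^2 = 16
  -> s = B^a = 16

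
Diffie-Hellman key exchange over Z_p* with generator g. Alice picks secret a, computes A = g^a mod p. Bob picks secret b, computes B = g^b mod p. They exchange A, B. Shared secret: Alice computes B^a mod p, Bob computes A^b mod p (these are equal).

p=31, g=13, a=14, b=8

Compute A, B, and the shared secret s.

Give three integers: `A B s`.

A = 13^14 mod 31  (bits of 14 = 1110)
  bit 0 = 1: r = r^2 * 13 mod 31 = 1^2 * 13 = 1*13 = 13
  bit 1 = 1: r = r^2 * 13 mod 31 = 13^2 * 13 = 14*13 = 27
  bit 2 = 1: r = r^2 * 13 mod 31 = 27^2 * 13 = 16*13 = 22
  bit 3 = 0: r = r^2 mod 31 = 22^2 = 19
  -> A = 19
B = 13^8 mod 31  (bits of 8 = 1000)
  bit 0 = 1: r = r^2 * 13 mod 31 = 1^2 * 13 = 1*13 = 13
  bit 1 = 0: r = r^2 mod 31 = 13^2 = 14
  bit 2 = 0: r = r^2 mod 31 = 14^2 = 10
  bit 3 = 0: r = r^2 mod 31 = 10^2 = 7
  -> B = 7
s = B^a = 7^14 mod 31  (bits of 14 = 1110)
  bit 0 = 1: r = r^2 * 7 mod 31 = 1^2 * 7 = 1*7 = 7
  bit 1 = 1: r = r^2 * 7 mod 31 = 7^2 * 7 = 18*7 = 2
  bit 2 = 1: r = r^2 * 7 mod 31 = 2^2 * 7 = 4*7 = 28
  bit 3 = 0: r = r^2 mod 31 = 28^2 = 9
  -> s = B^a = 9

Answer: 19 7 9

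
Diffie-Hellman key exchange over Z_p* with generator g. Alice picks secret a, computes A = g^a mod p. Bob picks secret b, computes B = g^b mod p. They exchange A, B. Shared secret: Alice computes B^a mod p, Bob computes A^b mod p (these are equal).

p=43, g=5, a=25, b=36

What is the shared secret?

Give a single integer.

Answer: 11

Derivation:
A = 5^25 mod 43  (bits of 25 = 11001)
  bit 0 = 1: r = r^2 * 5 mod 43 = 1^2 * 5 = 1*5 = 5
  bit 1 = 1: r = r^2 * 5 mod 43 = 5^2 * 5 = 25*5 = 39
  bit 2 = 0: r = r^2 mod 43 = 39^2 = 16
  bit 3 = 0: r = r^2 mod 43 = 16^2 = 41
  bit 4 = 1: r = r^2 * 5 mod 43 = 41^2 * 5 = 4*5 = 20
  -> A = 20
B = 5^36 mod 43  (bits of 36 = 100100)
  bit 0 = 1: r = r^2 * 5 mod 43 = 1^2 * 5 = 1*5 = 5
  bit 1 = 0: r = r^2 mod 43 = 5^2 = 25
  bit 2 = 0: r = r^2 mod 43 = 25^2 = 23
  bit 3 = 1: r = r^2 * 5 mod 43 = 23^2 * 5 = 13*5 = 22
  bit 4 = 0: r = r^2 mod 43 = 22^2 = 11
  bit 5 = 0: r = r^2 mod 43 = 11^2 = 35
  -> B = 35
s = B^a = 35^25 mod 43  (bits of 25 = 11001)
  bit 0 = 1: r = r^2 * 35 mod 43 = 1^2 * 35 = 1*35 = 35
  bit 1 = 1: r = r^2 * 35 mod 43 = 35^2 * 35 = 21*35 = 4
  bit 2 = 0: r = r^2 mod 43 = 4^2 = 16
  bit 3 = 0: r = r^2 mod 43 = 16^2 = 41
  bit 4 = 1: r = r^2 * 35 mod 43 = 41^2 * 35 = 4*35 = 11
  -> s = B^a = 11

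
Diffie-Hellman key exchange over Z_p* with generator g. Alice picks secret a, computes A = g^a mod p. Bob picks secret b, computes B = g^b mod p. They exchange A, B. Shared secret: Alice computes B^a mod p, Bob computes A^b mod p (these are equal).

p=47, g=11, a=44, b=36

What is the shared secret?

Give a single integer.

A = 11^44 mod 47  (bits of 44 = 101100)
  bit 0 = 1: r = r^2 * 11 mod 47 = 1^2 * 11 = 1*11 = 11
  bit 1 = 0: r = r^2 mod 47 = 11^2 = 27
  bit 2 = 1: r = r^2 * 11 mod 47 = 27^2 * 11 = 24*11 = 29
  bit 3 = 1: r = r^2 * 11 mod 47 = 29^2 * 11 = 42*11 = 39
  bit 4 = 0: r = r^2 mod 47 = 39^2 = 17
  bit 5 = 0: r = r^2 mod 47 = 17^2 = 7
  -> A = 7
B = 11^36 mod 47  (bits of 36 = 100100)
  bit 0 = 1: r = r^2 * 11 mod 47 = 1^2 * 11 = 1*11 = 11
  bit 1 = 0: r = r^2 mod 47 = 11^2 = 27
  bit 2 = 0: r = r^2 mod 47 = 27^2 = 24
  bit 3 = 1: r = r^2 * 11 mod 47 = 24^2 * 11 = 12*11 = 38
  bit 4 = 0: r = r^2 mod 47 = 38^2 = 34
  bit 5 = 0: r = r^2 mod 47 = 34^2 = 28
  -> B = 28
s = B^a = 28^44 mod 47  (bits of 44 = 101100)
  bit 0 = 1: r = r^2 * 28 mod 47 = 1^2 * 28 = 1*28 = 28
  bit 1 = 0: r = r^2 mod 47 = 28^2 = 32
  bit 2 = 1: r = r^2 * 28 mod 47 = 32^2 * 28 = 37*28 = 2
  bit 3 = 1: r = r^2 * 28 mod 47 = 2^2 * 28 = 4*28 = 18
  bit 4 = 0: r = r^2 mod 47 = 18^2 = 42
  bit 5 = 0: r = r^2 mod 47 = 42^2 = 25
  -> s = B^a = 25

Answer: 25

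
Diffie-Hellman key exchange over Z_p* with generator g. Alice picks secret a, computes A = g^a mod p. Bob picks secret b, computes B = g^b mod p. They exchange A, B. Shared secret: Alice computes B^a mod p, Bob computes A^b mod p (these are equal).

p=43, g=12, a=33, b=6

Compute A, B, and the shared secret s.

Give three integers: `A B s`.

Answer: 32 21 4

Derivation:
A = 12^33 mod 43  (bits of 33 = 100001)
  bit 0 = 1: r = r^2 * 12 mod 43 = 1^2 * 12 = 1*12 = 12
  bit 1 = 0: r = r^2 mod 43 = 12^2 = 15
  bit 2 = 0: r = r^2 mod 43 = 15^2 = 10
  bit 3 = 0: r = r^2 mod 43 = 10^2 = 14
  bit 4 = 0: r = r^2 mod 43 = 14^2 = 24
  bit 5 = 1: r = r^2 * 12 mod 43 = 24^2 * 12 = 17*12 = 32
  -> A = 32
B = 12^6 mod 43  (bits of 6 = 110)
  bit 0 = 1: r = r^2 * 12 mod 43 = 1^2 * 12 = 1*12 = 12
  bit 1 = 1: r = r^2 * 12 mod 43 = 12^2 * 12 = 15*12 = 8
  bit 2 = 0: r = r^2 mod 43 = 8^2 = 21
  -> B = 21
s = B^a = 21^33 mod 43  (bits of 33 = 100001)
  bit 0 = 1: r = r^2 * 21 mod 43 = 1^2 * 21 = 1*21 = 21
  bit 1 = 0: r = r^2 mod 43 = 21^2 = 11
  bit 2 = 0: r = r^2 mod 43 = 11^2 = 35
  bit 3 = 0: r = r^2 mod 43 = 35^2 = 21
  bit 4 = 0: r = r^2 mod 43 = 21^2 = 11
  bit 5 = 1: r = r^2 * 21 mod 43 = 11^2 * 21 = 35*21 = 4
  -> s = B^a = 4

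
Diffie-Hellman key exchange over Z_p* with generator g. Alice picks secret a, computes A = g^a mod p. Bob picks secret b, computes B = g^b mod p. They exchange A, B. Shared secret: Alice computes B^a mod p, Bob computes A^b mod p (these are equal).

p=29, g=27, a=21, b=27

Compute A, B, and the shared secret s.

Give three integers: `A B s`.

A = 27^21 mod 29  (bits of 21 = 10101)
  bit 0 = 1: r = r^2 * 27 mod 29 = 1^2 * 27 = 1*27 = 27
  bit 1 = 0: r = r^2 mod 29 = 27^2 = 4
  bit 2 = 1: r = r^2 * 27 mod 29 = 4^2 * 27 = 16*27 = 26
  bit 3 = 0: r = r^2 mod 29 = 26^2 = 9
  bit 4 = 1: r = r^2 * 27 mod 29 = 9^2 * 27 = 23*27 = 12
  -> A = 12
B = 27^27 mod 29  (bits of 27 = 11011)
  bit 0 = 1: r = r^2 * 27 mod 29 = 1^2 * 27 = 1*27 = 27
  bit 1 = 1: r = r^2 * 27 mod 29 = 27^2 * 27 = 4*27 = 21
  bit 2 = 0: r = r^2 mod 29 = 21^2 = 6
  bit 3 = 1: r = r^2 * 27 mod 29 = 6^2 * 27 = 7*27 = 15
  bit 4 = 1: r = r^2 * 27 mod 29 = 15^2 * 27 = 22*27 = 14
  -> B = 14
s = B^a = 14^21 mod 29  (bits of 21 = 10101)
  bit 0 = 1: r = r^2 * 14 mod 29 = 1^2 * 14 = 1*14 = 14
  bit 1 = 0: r = r^2 mod 29 = 14^2 = 22
  bit 2 = 1: r = r^2 * 14 mod 29 = 22^2 * 14 = 20*14 = 19
  bit 3 = 0: r = r^2 mod 29 = 19^2 = 13
  bit 4 = 1: r = r^2 * 14 mod 29 = 13^2 * 14 = 24*14 = 17
  -> s = B^a = 17

Answer: 12 14 17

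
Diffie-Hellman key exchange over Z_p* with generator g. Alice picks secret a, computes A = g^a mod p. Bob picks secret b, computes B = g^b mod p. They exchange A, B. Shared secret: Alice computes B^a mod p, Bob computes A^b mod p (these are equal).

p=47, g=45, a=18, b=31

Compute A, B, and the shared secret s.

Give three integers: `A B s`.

A = 45^18 mod 47  (bits of 18 = 10010)
  bit 0 = 1: r = r^2 * 45 mod 47 = 1^2 * 45 = 1*45 = 45
  bit 1 = 0: r = r^2 mod 47 = 45^2 = 4
  bit 2 = 0: r = r^2 mod 47 = 4^2 = 16
  bit 3 = 1: r = r^2 * 45 mod 47 = 16^2 * 45 = 21*45 = 5
  bit 4 = 0: r = r^2 mod 47 = 5^2 = 25
  -> A = 25
B = 45^31 mod 47  (bits of 31 = 11111)
  bit 0 = 1: r = r^2 * 45 mod 47 = 1^2 * 45 = 1*45 = 45
  bit 1 = 1: r = r^2 * 45 mod 47 = 45^2 * 45 = 4*45 = 39
  bit 2 = 1: r = r^2 * 45 mod 47 = 39^2 * 45 = 17*45 = 13
  bit 3 = 1: r = r^2 * 45 mod 47 = 13^2 * 45 = 28*45 = 38
  bit 4 = 1: r = r^2 * 45 mod 47 = 38^2 * 45 = 34*45 = 26
  -> B = 26
s = B^a = 26^18 mod 47  (bits of 18 = 10010)
  bit 0 = 1: r = r^2 * 26 mod 47 = 1^2 * 26 = 1*26 = 26
  bit 1 = 0: r = r^2 mod 47 = 26^2 = 18
  bit 2 = 0: r = r^2 mod 47 = 18^2 = 42
  bit 3 = 1: r = r^2 * 26 mod 47 = 42^2 * 26 = 25*26 = 39
  bit 4 = 0: r = r^2 mod 47 = 39^2 = 17
  -> s = B^a = 17

Answer: 25 26 17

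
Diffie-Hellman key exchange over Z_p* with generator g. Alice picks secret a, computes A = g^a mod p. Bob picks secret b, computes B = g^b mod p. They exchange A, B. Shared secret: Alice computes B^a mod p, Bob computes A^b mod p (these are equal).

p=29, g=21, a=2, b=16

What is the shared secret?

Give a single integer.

A = 21^2 mod 29  (bits of 2 = 10)
  bit 0 = 1: r = r^2 * 21 mod 29 = 1^2 * 21 = 1*21 = 21
  bit 1 = 0: r = r^2 mod 29 = 21^2 = 6
  -> A = 6
B = 21^16 mod 29  (bits of 16 = 10000)
  bit 0 = 1: r = r^2 * 21 mod 29 = 1^2 * 21 = 1*21 = 21
  bit 1 = 0: r = r^2 mod 29 = 21^2 = 6
  bit 2 = 0: r = r^2 mod 29 = 6^2 = 7
  bit 3 = 0: r = r^2 mod 29 = 7^2 = 20
  bit 4 = 0: r = r^2 mod 29 = 20^2 = 23
  -> B = 23
s = B^a = 23^2 mod 29  (bits of 2 = 10)
  bit 0 = 1: r = r^2 * 23 mod 29 = 1^2 * 23 = 1*23 = 23
  bit 1 = 0: r = r^2 mod 29 = 23^2 = 7
  -> s = B^a = 7

Answer: 7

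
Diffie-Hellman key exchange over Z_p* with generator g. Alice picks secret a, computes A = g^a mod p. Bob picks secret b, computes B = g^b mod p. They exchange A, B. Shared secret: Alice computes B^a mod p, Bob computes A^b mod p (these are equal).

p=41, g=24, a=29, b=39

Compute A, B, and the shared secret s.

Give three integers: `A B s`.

Answer: 26 12 30

Derivation:
A = 24^29 mod 41  (bits of 29 = 11101)
  bit 0 = 1: r = r^2 * 24 mod 41 = 1^2 * 24 = 1*24 = 24
  bit 1 = 1: r = r^2 * 24 mod 41 = 24^2 * 24 = 2*24 = 7
  bit 2 = 1: r = r^2 * 24 mod 41 = 7^2 * 24 = 8*24 = 28
  bit 3 = 0: r = r^2 mod 41 = 28^2 = 5
  bit 4 = 1: r = r^2 * 24 mod 41 = 5^2 * 24 = 25*24 = 26
  -> A = 26
B = 24^39 mod 41  (bits of 39 = 100111)
  bit 0 = 1: r = r^2 * 24 mod 41 = 1^2 * 24 = 1*24 = 24
  bit 1 = 0: r = r^2 mod 41 = 24^2 = 2
  bit 2 = 0: r = r^2 mod 41 = 2^2 = 4
  bit 3 = 1: r = r^2 * 24 mod 41 = 4^2 * 24 = 16*24 = 15
  bit 4 = 1: r = r^2 * 24 mod 41 = 15^2 * 24 = 20*24 = 29
  bit 5 = 1: r = r^2 * 24 mod 41 = 29^2 * 24 = 21*24 = 12
  -> B = 12
s = B^a = 12^29 mod 41  (bits of 29 = 11101)
  bit 0 = 1: r = r^2 * 12 mod 41 = 1^2 * 12 = 1*12 = 12
  bit 1 = 1: r = r^2 * 12 mod 41 = 12^2 * 12 = 21*12 = 6
  bit 2 = 1: r = r^2 * 12 mod 41 = 6^2 * 12 = 36*12 = 22
  bit 3 = 0: r = r^2 mod 41 = 22^2 = 33
  bit 4 = 1: r = r^2 * 12 mod 41 = 33^2 * 12 = 23*12 = 30
  -> s = B^a = 30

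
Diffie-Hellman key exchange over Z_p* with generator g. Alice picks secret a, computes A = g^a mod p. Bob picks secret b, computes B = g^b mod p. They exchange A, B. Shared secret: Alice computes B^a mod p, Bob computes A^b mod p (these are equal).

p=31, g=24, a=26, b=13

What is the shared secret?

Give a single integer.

A = 24^26 mod 31  (bits of 26 = 11010)
  bit 0 = 1: r = r^2 * 24 mod 31 = 1^2 * 24 = 1*24 = 24
  bit 1 = 1: r = r^2 * 24 mod 31 = 24^2 * 24 = 18*24 = 29
  bit 2 = 0: r = r^2 mod 31 = 29^2 = 4
  bit 3 = 1: r = r^2 * 24 mod 31 = 4^2 * 24 = 16*24 = 12
  bit 4 = 0: r = r^2 mod 31 = 12^2 = 20
  -> A = 20
B = 24^13 mod 31  (bits of 13 = 1101)
  bit 0 = 1: r = r^2 * 24 mod 31 = 1^2 * 24 = 1*24 = 24
  bit 1 = 1: r = r^2 * 24 mod 31 = 24^2 * 24 = 18*24 = 29
  bit 2 = 0: r = r^2 mod 31 = 29^2 = 4
  bit 3 = 1: r = r^2 * 24 mod 31 = 4^2 * 24 = 16*24 = 12
  -> B = 12
s = B^a = 12^26 mod 31  (bits of 26 = 11010)
  bit 0 = 1: r = r^2 * 12 mod 31 = 1^2 * 12 = 1*12 = 12
  bit 1 = 1: r = r^2 * 12 mod 31 = 12^2 * 12 = 20*12 = 23
  bit 2 = 0: r = r^2 mod 31 = 23^2 = 2
  bit 3 = 1: r = r^2 * 12 mod 31 = 2^2 * 12 = 4*12 = 17
  bit 4 = 0: r = r^2 mod 31 = 17^2 = 10
  -> s = B^a = 10

Answer: 10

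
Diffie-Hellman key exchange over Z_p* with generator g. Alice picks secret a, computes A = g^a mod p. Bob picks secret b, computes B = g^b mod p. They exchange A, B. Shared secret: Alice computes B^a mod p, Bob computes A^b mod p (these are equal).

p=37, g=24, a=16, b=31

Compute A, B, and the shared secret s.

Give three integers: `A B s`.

A = 24^16 mod 37  (bits of 16 = 10000)
  bit 0 = 1: r = r^2 * 24 mod 37 = 1^2 * 24 = 1*24 = 24
  bit 1 = 0: r = r^2 mod 37 = 24^2 = 21
  bit 2 = 0: r = r^2 mod 37 = 21^2 = 34
  bit 3 = 0: r = r^2 mod 37 = 34^2 = 9
  bit 4 = 0: r = r^2 mod 37 = 9^2 = 7
  -> A = 7
B = 24^31 mod 37  (bits of 31 = 11111)
  bit 0 = 1: r = r^2 * 24 mod 37 = 1^2 * 24 = 1*24 = 24
  bit 1 = 1: r = r^2 * 24 mod 37 = 24^2 * 24 = 21*24 = 23
  bit 2 = 1: r = r^2 * 24 mod 37 = 23^2 * 24 = 11*24 = 5
  bit 3 = 1: r = r^2 * 24 mod 37 = 5^2 * 24 = 25*24 = 8
  bit 4 = 1: r = r^2 * 24 mod 37 = 8^2 * 24 = 27*24 = 19
  -> B = 19
s = B^a = 19^16 mod 37  (bits of 16 = 10000)
  bit 0 = 1: r = r^2 * 19 mod 37 = 1^2 * 19 = 1*19 = 19
  bit 1 = 0: r = r^2 mod 37 = 19^2 = 28
  bit 2 = 0: r = r^2 mod 37 = 28^2 = 7
  bit 3 = 0: r = r^2 mod 37 = 7^2 = 12
  bit 4 = 0: r = r^2 mod 37 = 12^2 = 33
  -> s = B^a = 33

Answer: 7 19 33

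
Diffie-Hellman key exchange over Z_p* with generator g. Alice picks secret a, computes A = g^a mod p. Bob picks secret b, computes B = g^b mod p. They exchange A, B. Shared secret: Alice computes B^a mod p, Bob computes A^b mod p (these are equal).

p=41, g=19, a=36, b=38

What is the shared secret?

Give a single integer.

A = 19^36 mod 41  (bits of 36 = 100100)
  bit 0 = 1: r = r^2 * 19 mod 41 = 1^2 * 19 = 1*19 = 19
  bit 1 = 0: r = r^2 mod 41 = 19^2 = 33
  bit 2 = 0: r = r^2 mod 41 = 33^2 = 23
  bit 3 = 1: r = r^2 * 19 mod 41 = 23^2 * 19 = 37*19 = 6
  bit 4 = 0: r = r^2 mod 41 = 6^2 = 36
  bit 5 = 0: r = r^2 mod 41 = 36^2 = 25
  -> A = 25
B = 19^38 mod 41  (bits of 38 = 100110)
  bit 0 = 1: r = r^2 * 19 mod 41 = 1^2 * 19 = 1*19 = 19
  bit 1 = 0: r = r^2 mod 41 = 19^2 = 33
  bit 2 = 0: r = r^2 mod 41 = 33^2 = 23
  bit 3 = 1: r = r^2 * 19 mod 41 = 23^2 * 19 = 37*19 = 6
  bit 4 = 1: r = r^2 * 19 mod 41 = 6^2 * 19 = 36*19 = 28
  bit 5 = 0: r = r^2 mod 41 = 28^2 = 5
  -> B = 5
s = B^a = 5^36 mod 41  (bits of 36 = 100100)
  bit 0 = 1: r = r^2 * 5 mod 41 = 1^2 * 5 = 1*5 = 5
  bit 1 = 0: r = r^2 mod 41 = 5^2 = 25
  bit 2 = 0: r = r^2 mod 41 = 25^2 = 10
  bit 3 = 1: r = r^2 * 5 mod 41 = 10^2 * 5 = 18*5 = 8
  bit 4 = 0: r = r^2 mod 41 = 8^2 = 23
  bit 5 = 0: r = r^2 mod 41 = 23^2 = 37
  -> s = B^a = 37

Answer: 37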